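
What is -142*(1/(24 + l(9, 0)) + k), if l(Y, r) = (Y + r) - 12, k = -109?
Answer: 324896/21 ≈ 15471.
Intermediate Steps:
l(Y, r) = -12 + Y + r
-142*(1/(24 + l(9, 0)) + k) = -142*(1/(24 + (-12 + 9 + 0)) - 109) = -142*(1/(24 - 3) - 109) = -142*(1/21 - 109) = -142*(-2288/21) = 324896/21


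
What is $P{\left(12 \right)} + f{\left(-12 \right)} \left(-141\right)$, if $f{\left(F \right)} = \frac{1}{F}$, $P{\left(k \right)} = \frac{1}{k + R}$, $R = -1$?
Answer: $\frac{521}{44} \approx 11.841$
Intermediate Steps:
$P{\left(k \right)} = \frac{1}{-1 + k}$ ($P{\left(k \right)} = \frac{1}{k - 1} = \frac{1}{-1 + k}$)
$P{\left(12 \right)} + f{\left(-12 \right)} \left(-141\right) = \frac{1}{-1 + 12} + \frac{1}{-12} \left(-141\right) = \frac{1}{11} - - \frac{47}{4} = \frac{1}{11} + \frac{47}{4} = \frac{521}{44}$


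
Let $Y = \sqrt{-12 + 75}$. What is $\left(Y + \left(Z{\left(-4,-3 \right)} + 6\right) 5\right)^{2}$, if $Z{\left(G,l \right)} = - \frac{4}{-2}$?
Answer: $1663 + 240 \sqrt{7} \approx 2298.0$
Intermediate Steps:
$Z{\left(G,l \right)} = 2$ ($Z{\left(G,l \right)} = \left(-4\right) \left(- \frac{1}{2}\right) = 2$)
$Y = 3 \sqrt{7}$ ($Y = \sqrt{63} = 3 \sqrt{7} \approx 7.9373$)
$\left(Y + \left(Z{\left(-4,-3 \right)} + 6\right) 5\right)^{2} = \left(3 \sqrt{7} + \left(2 + 6\right) 5\right)^{2} = \left(3 \sqrt{7} + 8 \cdot 5\right)^{2} = \left(3 \sqrt{7} + 40\right)^{2} = \left(40 + 3 \sqrt{7}\right)^{2}$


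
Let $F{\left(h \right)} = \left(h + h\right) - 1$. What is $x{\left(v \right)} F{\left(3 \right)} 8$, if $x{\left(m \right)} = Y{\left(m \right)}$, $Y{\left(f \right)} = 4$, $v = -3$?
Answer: $160$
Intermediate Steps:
$x{\left(m \right)} = 4$
$F{\left(h \right)} = -1 + 2 h$ ($F{\left(h \right)} = 2 h - 1 = -1 + 2 h$)
$x{\left(v \right)} F{\left(3 \right)} 8 = 4 \left(-1 + 2 \cdot 3\right) 8 = 4 \left(-1 + 6\right) 8 = 4 \cdot 5 \cdot 8 = 20 \cdot 8 = 160$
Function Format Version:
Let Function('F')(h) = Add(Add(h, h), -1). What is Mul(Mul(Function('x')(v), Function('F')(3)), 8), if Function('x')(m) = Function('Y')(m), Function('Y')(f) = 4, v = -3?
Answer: 160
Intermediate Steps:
Function('x')(m) = 4
Function('F')(h) = Add(-1, Mul(2, h)) (Function('F')(h) = Add(Mul(2, h), -1) = Add(-1, Mul(2, h)))
Mul(Mul(Function('x')(v), Function('F')(3)), 8) = Mul(Mul(4, Add(-1, Mul(2, 3))), 8) = Mul(Mul(4, Add(-1, 6)), 8) = Mul(Mul(4, 5), 8) = Mul(20, 8) = 160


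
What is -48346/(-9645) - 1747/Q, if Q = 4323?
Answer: 64049981/13898445 ≈ 4.6084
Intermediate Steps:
-48346/(-9645) - 1747/Q = -48346/(-9645) - 1747/4323 = -48346*(-1/9645) - 1747*1/4323 = 48346/9645 - 1747/4323 = 64049981/13898445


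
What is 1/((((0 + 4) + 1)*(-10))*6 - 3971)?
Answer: -1/4271 ≈ -0.00023414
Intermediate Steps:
1/((((0 + 4) + 1)*(-10))*6 - 3971) = 1/(((4 + 1)*(-10))*6 - 3971) = 1/((5*(-10))*6 - 3971) = 1/(-50*6 - 3971) = 1/(-300 - 3971) = 1/(-4271) = -1/4271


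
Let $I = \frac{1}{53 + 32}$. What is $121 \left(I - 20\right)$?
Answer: $- \frac{205579}{85} \approx -2418.6$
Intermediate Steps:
$I = \frac{1}{85} \approx 0.011765$
$121 \left(I - 20\right) = 121 \left(\frac{1}{85} - 20\right) = 121 \left(- \frac{1699}{85}\right) = - \frac{205579}{85}$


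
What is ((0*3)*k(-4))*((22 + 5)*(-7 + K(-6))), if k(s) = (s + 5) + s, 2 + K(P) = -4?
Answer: 0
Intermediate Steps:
K(P) = -6 (K(P) = -2 - 4 = -6)
k(s) = 5 + 2*s (k(s) = (5 + s) + s = 5 + 2*s)
((0*3)*k(-4))*((22 + 5)*(-7 + K(-6))) = ((0*3)*(5 + 2*(-4)))*((22 + 5)*(-7 - 6)) = (0*(5 - 8))*(27*(-13)) = (0*(-3))*(-351) = 0*(-351) = 0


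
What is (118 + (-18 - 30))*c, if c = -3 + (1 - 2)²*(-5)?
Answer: -560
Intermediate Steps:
c = -8 (c = -3 + (-1)²*(-5) = -3 + 1*(-5) = -3 - 5 = -8)
(118 + (-18 - 30))*c = (118 + (-18 - 30))*(-8) = (118 - 48)*(-8) = 70*(-8) = -560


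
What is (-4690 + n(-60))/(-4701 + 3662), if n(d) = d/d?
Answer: 4689/1039 ≈ 4.5130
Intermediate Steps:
n(d) = 1
(-4690 + n(-60))/(-4701 + 3662) = (-4690 + 1)/(-4701 + 3662) = -4689/(-1039) = -4689*(-1/1039) = 4689/1039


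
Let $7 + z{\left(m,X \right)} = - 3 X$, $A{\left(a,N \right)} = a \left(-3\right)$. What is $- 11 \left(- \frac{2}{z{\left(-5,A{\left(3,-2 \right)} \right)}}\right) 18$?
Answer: $\frac{99}{5} \approx 19.8$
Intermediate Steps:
$A{\left(a,N \right)} = - 3 a$
$z{\left(m,X \right)} = -7 - 3 X$
$- 11 \left(- \frac{2}{z{\left(-5,A{\left(3,-2 \right)} \right)}}\right) 18 = - 11 \left(- \frac{2}{-7 - 3 \left(\left(-3\right) 3\right)}\right) 18 = - 11 \left(- \frac{2}{-7 - -27}\right) 18 = - 11 \left(- \frac{2}{-7 + 27}\right) 18 = - 11 \left(- \frac{2}{20}\right) 18 = - 11 \left(\left(-2\right) \frac{1}{20}\right) 18 = \left(-11\right) \left(- \frac{1}{10}\right) 18 = \frac{11}{10} \cdot 18 = \frac{99}{5}$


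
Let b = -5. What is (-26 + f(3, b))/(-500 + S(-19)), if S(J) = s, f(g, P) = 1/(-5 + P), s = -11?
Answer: 261/5110 ≈ 0.051076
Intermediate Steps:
S(J) = -11
(-26 + f(3, b))/(-500 + S(-19)) = (-26 + 1/(-5 - 5))/(-500 - 11) = (-26 + 1/(-10))/(-511) = (-26 - 1/10)*(-1/511) = -261/10*(-1/511) = 261/5110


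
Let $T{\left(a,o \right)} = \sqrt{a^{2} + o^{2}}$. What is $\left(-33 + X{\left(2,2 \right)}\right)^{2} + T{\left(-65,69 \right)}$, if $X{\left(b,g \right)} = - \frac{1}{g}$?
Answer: $\frac{4489}{4} + \sqrt{8986} \approx 1217.0$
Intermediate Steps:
$\left(-33 + X{\left(2,2 \right)}\right)^{2} + T{\left(-65,69 \right)} = \left(-33 - \frac{1}{2}\right)^{2} + \sqrt{\left(-65\right)^{2} + 69^{2}} = \left(-33 - \frac{1}{2}\right)^{2} + \sqrt{4225 + 4761} = \left(-33 - \frac{1}{2}\right)^{2} + \sqrt{8986} = \left(- \frac{67}{2}\right)^{2} + \sqrt{8986} = \frac{4489}{4} + \sqrt{8986}$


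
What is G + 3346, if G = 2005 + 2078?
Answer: 7429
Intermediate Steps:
G = 4083
G + 3346 = 4083 + 3346 = 7429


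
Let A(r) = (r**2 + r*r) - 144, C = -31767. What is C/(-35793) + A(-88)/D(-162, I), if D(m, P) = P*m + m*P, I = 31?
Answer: -6392779/9986247 ≈ -0.64016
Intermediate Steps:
D(m, P) = 2*P*m (D(m, P) = P*m + P*m = 2*P*m)
A(r) = -144 + 2*r**2 (A(r) = (r**2 + r**2) - 144 = 2*r**2 - 144 = -144 + 2*r**2)
C/(-35793) + A(-88)/D(-162, I) = -31767/(-35793) + (-144 + 2*(-88)**2)/((2*31*(-162))) = -31767*(-1/35793) + (-144 + 2*7744)/(-10044) = 10589/11931 + (-144 + 15488)*(-1/10044) = 10589/11931 + 15344*(-1/10044) = 10589/11931 - 3836/2511 = -6392779/9986247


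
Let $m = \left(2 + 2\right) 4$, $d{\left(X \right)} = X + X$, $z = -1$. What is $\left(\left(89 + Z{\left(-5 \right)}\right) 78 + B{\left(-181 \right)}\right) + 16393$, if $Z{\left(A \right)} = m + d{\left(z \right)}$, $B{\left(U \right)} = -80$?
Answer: $24347$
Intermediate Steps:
$d{\left(X \right)} = 2 X$
$m = 16$ ($m = 4 \cdot 4 = 16$)
$Z{\left(A \right)} = 14$ ($Z{\left(A \right)} = 16 + 2 \left(-1\right) = 16 - 2 = 14$)
$\left(\left(89 + Z{\left(-5 \right)}\right) 78 + B{\left(-181 \right)}\right) + 16393 = \left(\left(89 + 14\right) 78 - 80\right) + 16393 = \left(103 \cdot 78 - 80\right) + 16393 = \left(8034 - 80\right) + 16393 = 7954 + 16393 = 24347$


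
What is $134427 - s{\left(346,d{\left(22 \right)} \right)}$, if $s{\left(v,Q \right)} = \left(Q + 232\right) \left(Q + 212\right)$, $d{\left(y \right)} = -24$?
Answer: $95323$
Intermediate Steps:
$s{\left(v,Q \right)} = \left(212 + Q\right) \left(232 + Q\right)$ ($s{\left(v,Q \right)} = \left(232 + Q\right) \left(212 + Q\right) = \left(212 + Q\right) \left(232 + Q\right)$)
$134427 - s{\left(346,d{\left(22 \right)} \right)} = 134427 - \left(49184 + \left(-24\right)^{2} + 444 \left(-24\right)\right) = 134427 - \left(49184 + 576 - 10656\right) = 134427 - 39104 = 95323$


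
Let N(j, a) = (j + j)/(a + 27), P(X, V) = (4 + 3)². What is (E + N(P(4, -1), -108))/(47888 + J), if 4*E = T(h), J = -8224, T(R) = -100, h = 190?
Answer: -2123/3212784 ≈ -0.00066080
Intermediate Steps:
P(X, V) = 49 (P(X, V) = 7² = 49)
N(j, a) = 2*j/(27 + a) (N(j, a) = (2*j)/(27 + a) = 2*j/(27 + a))
E = -25 (E = (¼)*(-100) = -25)
(E + N(P(4, -1), -108))/(47888 + J) = (-25 + 2*49/(27 - 108))/(47888 - 8224) = (-25 + 2*49/(-81))/39664 = (-25 + 2*49*(-1/81))*(1/39664) = (-25 - 98/81)*(1/39664) = -2123/81*1/39664 = -2123/3212784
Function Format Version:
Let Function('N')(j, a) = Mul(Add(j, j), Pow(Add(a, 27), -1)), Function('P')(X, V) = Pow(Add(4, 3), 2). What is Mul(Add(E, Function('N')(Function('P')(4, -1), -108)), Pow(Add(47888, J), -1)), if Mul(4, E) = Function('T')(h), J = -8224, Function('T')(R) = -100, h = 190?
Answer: Rational(-2123, 3212784) ≈ -0.00066080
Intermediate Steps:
Function('P')(X, V) = 49 (Function('P')(X, V) = Pow(7, 2) = 49)
Function('N')(j, a) = Mul(2, j, Pow(Add(27, a), -1)) (Function('N')(j, a) = Mul(Mul(2, j), Pow(Add(27, a), -1)) = Mul(2, j, Pow(Add(27, a), -1)))
E = -25 (E = Mul(Rational(1, 4), -100) = -25)
Mul(Add(E, Function('N')(Function('P')(4, -1), -108)), Pow(Add(47888, J), -1)) = Mul(Add(-25, Mul(2, 49, Pow(Add(27, -108), -1))), Pow(Add(47888, -8224), -1)) = Mul(Add(-25, Mul(2, 49, Pow(-81, -1))), Pow(39664, -1)) = Mul(Add(-25, Mul(2, 49, Rational(-1, 81))), Rational(1, 39664)) = Mul(Add(-25, Rational(-98, 81)), Rational(1, 39664)) = Mul(Rational(-2123, 81), Rational(1, 39664)) = Rational(-2123, 3212784)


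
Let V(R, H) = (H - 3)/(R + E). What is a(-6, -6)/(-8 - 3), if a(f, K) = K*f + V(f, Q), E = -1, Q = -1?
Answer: -256/77 ≈ -3.3247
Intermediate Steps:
V(R, H) = (-3 + H)/(-1 + R) (V(R, H) = (H - 3)/(R - 1) = (-3 + H)/(-1 + R))
a(f, K) = -4/(-1 + f) + K*f (a(f, K) = K*f + (-3 - 1)/(-1 + f) = K*f - 4/(-1 + f) = -4/(-1 + f) + K*f)
a(-6, -6)/(-8 - 3) = ((-4 - 6*(-6)*(-1 - 6))/(-1 - 6))/(-8 - 3) = ((-4 - 6*(-6)*(-7))/(-7))/(-11) = -(-4 - 252)/7*(-1/11) = -1/7*(-256)*(-1/11) = (256/7)*(-1/11) = -256/77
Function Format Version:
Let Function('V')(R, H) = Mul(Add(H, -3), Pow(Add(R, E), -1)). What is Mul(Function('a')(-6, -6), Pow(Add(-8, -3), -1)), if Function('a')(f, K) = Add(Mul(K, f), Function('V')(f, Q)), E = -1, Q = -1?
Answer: Rational(-256, 77) ≈ -3.3247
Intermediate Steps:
Function('V')(R, H) = Mul(Pow(Add(-1, R), -1), Add(-3, H)) (Function('V')(R, H) = Mul(Add(H, -3), Pow(Add(R, -1), -1)) = Mul(Add(-3, H), Pow(Add(-1, R), -1)) = Mul(Pow(Add(-1, R), -1), Add(-3, H)))
Function('a')(f, K) = Add(Mul(-4, Pow(Add(-1, f), -1)), Mul(K, f)) (Function('a')(f, K) = Add(Mul(K, f), Mul(Pow(Add(-1, f), -1), Add(-3, -1))) = Add(Mul(K, f), Mul(Pow(Add(-1, f), -1), -4)) = Add(Mul(K, f), Mul(-4, Pow(Add(-1, f), -1))) = Add(Mul(-4, Pow(Add(-1, f), -1)), Mul(K, f)))
Mul(Function('a')(-6, -6), Pow(Add(-8, -3), -1)) = Mul(Mul(Pow(Add(-1, -6), -1), Add(-4, Mul(-6, -6, Add(-1, -6)))), Pow(Add(-8, -3), -1)) = Mul(Mul(Pow(-7, -1), Add(-4, Mul(-6, -6, -7))), Pow(-11, -1)) = Mul(Mul(Rational(-1, 7), Add(-4, -252)), Rational(-1, 11)) = Mul(Mul(Rational(-1, 7), -256), Rational(-1, 11)) = Mul(Rational(256, 7), Rational(-1, 11)) = Rational(-256, 77)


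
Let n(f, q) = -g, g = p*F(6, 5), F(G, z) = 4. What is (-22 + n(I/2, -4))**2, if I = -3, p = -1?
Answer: 324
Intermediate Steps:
g = -4 (g = -1*4 = -4)
n(f, q) = 4 (n(f, q) = -1*(-4) = 4)
(-22 + n(I/2, -4))**2 = (-22 + 4)**2 = (-18)**2 = 324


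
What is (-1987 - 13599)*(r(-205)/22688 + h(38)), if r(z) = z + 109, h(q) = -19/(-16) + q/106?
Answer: -7223760315/300616 ≈ -24030.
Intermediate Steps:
h(q) = 19/16 + q/106 (h(q) = -19*(-1/16) + q*(1/106) = 19/16 + q/106)
r(z) = 109 + z
(-1987 - 13599)*(r(-205)/22688 + h(38)) = (-1987 - 13599)*((109 - 205)/22688 + (19/16 + (1/106)*38)) = -15586*(-96*1/22688 + (19/16 + 19/53)) = -15586*(-3/709 + 1311/848) = -15586*926955/601232 = -7223760315/300616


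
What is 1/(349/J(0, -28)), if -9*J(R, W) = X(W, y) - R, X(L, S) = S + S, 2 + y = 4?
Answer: -4/3141 ≈ -0.0012735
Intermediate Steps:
y = 2 (y = -2 + 4 = 2)
X(L, S) = 2*S
J(R, W) = -4/9 + R/9 (J(R, W) = -(2*2 - R)/9 = -(4 - R)/9 = -4/9 + R/9)
1/(349/J(0, -28)) = 1/(349/(-4/9 + (⅑)*0)) = 1/(349/(-4/9 + 0)) = 1/(349/(-4/9)) = 1/(349*(-9/4)) = 1/(-3141/4) = -4/3141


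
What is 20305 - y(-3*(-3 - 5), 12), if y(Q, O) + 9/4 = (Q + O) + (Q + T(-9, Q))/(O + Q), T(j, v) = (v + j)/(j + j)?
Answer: 4378451/216 ≈ 20271.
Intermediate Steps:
T(j, v) = (j + v)/(2*j) (T(j, v) = (j + v)/((2*j)) = (j + v)*(1/(2*j)) = (j + v)/(2*j))
y(Q, O) = -9/4 + O + Q + (1/2 + 17*Q/18)/(O + Q) (y(Q, O) = -9/4 + ((Q + O) + (Q + (1/2)*(-9 + Q)/(-9))/(O + Q)) = -9/4 + ((O + Q) + (Q + (1/2)*(-1/9)*(-9 + Q))/(O + Q)) = -9/4 + ((O + Q) + (Q + (1/2 - Q/18))/(O + Q)) = -9/4 + ((O + Q) + (1/2 + 17*Q/18)/(O + Q)) = -9/4 + (O + Q + (1/2 + 17*Q/18)/(O + Q)) = -9/4 + O + Q + (1/2 + 17*Q/18)/(O + Q))
20305 - y(-3*(-3 - 5), 12) = 20305 - (1/2 + 12**2 + (-3*(-3 - 5))**2 - (-47)*(-3 - 5)/12 - 9/4*12 + 2*12*(-3*(-3 - 5)))/(12 - 3*(-3 - 5)) = 20305 - (1/2 + 144 + (-3*(-8))**2 - (-47)*(-8)/12 - 27 + 2*12*(-3*(-8)))/(12 - 3*(-8)) = 20305 - (1/2 + 144 + 24**2 - 47/36*24 - 27 + 2*12*24)/(12 + 24) = 20305 - (1/2 + 144 + 576 - 94/3 - 27 + 576)/36 = 20305 - 7429/(36*6) = 20305 - 1*7429/216 = 20305 - 7429/216 = 4378451/216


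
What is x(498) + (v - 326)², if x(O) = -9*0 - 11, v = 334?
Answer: 53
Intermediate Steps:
x(O) = -11 (x(O) = 0 - 11 = -11)
x(498) + (v - 326)² = -11 + (334 - 326)² = -11 + 8² = -11 + 64 = 53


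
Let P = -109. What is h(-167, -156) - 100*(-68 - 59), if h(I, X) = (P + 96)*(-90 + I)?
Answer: 16041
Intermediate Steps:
h(I, X) = 1170 - 13*I (h(I, X) = (-109 + 96)*(-90 + I) = -13*(-90 + I) = 1170 - 13*I)
h(-167, -156) - 100*(-68 - 59) = (1170 - 13*(-167)) - 100*(-68 - 59) = (1170 + 2171) - 100*(-127) = 3341 + 12700 = 16041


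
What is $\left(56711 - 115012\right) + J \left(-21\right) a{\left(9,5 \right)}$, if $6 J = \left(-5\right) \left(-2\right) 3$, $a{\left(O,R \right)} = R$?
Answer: $-58826$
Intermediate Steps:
$J = 5$ ($J = \frac{\left(-5\right) \left(-2\right) 3}{6} = \frac{10 \cdot 3}{6} = \frac{1}{6} \cdot 30 = 5$)
$\left(56711 - 115012\right) + J \left(-21\right) a{\left(9,5 \right)} = \left(56711 - 115012\right) + 5 \left(-21\right) 5 = -58301 - 525 = -58826$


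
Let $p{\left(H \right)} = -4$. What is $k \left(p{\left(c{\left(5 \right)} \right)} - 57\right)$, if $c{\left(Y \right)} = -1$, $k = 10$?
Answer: $-610$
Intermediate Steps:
$k \left(p{\left(c{\left(5 \right)} \right)} - 57\right) = 10 \left(-4 - 57\right) = 10 \left(-61\right) = -610$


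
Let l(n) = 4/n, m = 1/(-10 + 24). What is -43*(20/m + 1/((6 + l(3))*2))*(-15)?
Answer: 7948335/44 ≈ 1.8064e+5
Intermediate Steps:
m = 1/14 ≈ 0.071429
-43*(20/m + 1/((6 + l(3))*2))*(-15) = -43*(20/(1/14) + 1/((6 + 4/3)*2))*(-15) = -43*(20*14 + 1/((6 + 4*(⅓))*2))*(-15) = -43*(280 + 1/((6 + 4/3)*2))*(-15) = -43*(280 + 1/((22/3)*2))*(-15) = -43*(280 + 1/(44/3))*(-15) = -43*(280 + 1*(3/44))*(-15) = -43*(280 + 3/44)*(-15) = -43*12323/44*(-15) = -529889/44*(-15) = 7948335/44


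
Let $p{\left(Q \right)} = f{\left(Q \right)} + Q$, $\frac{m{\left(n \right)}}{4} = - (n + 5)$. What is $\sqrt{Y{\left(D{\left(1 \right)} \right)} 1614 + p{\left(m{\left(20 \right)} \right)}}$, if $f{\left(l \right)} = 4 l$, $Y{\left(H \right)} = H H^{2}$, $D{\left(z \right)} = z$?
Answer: $\sqrt{1114} \approx 33.377$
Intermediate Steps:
$Y{\left(H \right)} = H^{3}$
$m{\left(n \right)} = -20 - 4 n$ ($m{\left(n \right)} = 4 \left(- (n + 5)\right) = 4 \left(- (5 + n)\right) = 4 \left(-5 - n\right) = -20 - 4 n$)
$p{\left(Q \right)} = 5 Q$ ($p{\left(Q \right)} = 4 Q + Q = 5 Q$)
$\sqrt{Y{\left(D{\left(1 \right)} \right)} 1614 + p{\left(m{\left(20 \right)} \right)}} = \sqrt{1^{3} \cdot 1614 + 5 \left(-20 - 80\right)} = \sqrt{1 \cdot 1614 + 5 \left(-20 - 80\right)} = \sqrt{1614 + 5 \left(-100\right)} = \sqrt{1614 - 500} = \sqrt{1114}$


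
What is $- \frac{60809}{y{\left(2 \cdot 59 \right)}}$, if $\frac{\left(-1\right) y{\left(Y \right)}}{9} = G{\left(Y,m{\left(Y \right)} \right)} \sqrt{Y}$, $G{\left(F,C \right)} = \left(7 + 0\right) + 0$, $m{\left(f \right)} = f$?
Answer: $\frac{8687 \sqrt{118}}{1062} \approx 88.856$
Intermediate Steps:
$G{\left(F,C \right)} = 7$ ($G{\left(F,C \right)} = 7 + 0 = 7$)
$y{\left(Y \right)} = - 63 \sqrt{Y}$ ($y{\left(Y \right)} = - 9 \cdot 7 \sqrt{Y} = - 63 \sqrt{Y}$)
$- \frac{60809}{y{\left(2 \cdot 59 \right)}} = - \frac{60809}{\left(-63\right) \sqrt{2 \cdot 59}} = - \frac{60809}{\left(-63\right) \sqrt{118}} = - 60809 \left(- \frac{\sqrt{118}}{7434}\right) = \frac{8687 \sqrt{118}}{1062}$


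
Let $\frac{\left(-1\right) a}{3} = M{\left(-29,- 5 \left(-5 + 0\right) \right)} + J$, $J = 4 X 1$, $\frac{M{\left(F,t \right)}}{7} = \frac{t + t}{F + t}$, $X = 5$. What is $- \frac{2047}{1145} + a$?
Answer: $\frac{459631}{2290} \approx 200.71$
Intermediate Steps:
$M{\left(F,t \right)} = \frac{14 t}{F + t}$ ($M{\left(F,t \right)} = 7 \frac{t + t}{F + t} = 7 \frac{2 t}{F + t} = \frac{14 t}{F + t}$)
$J = 20$ ($J = 4 \cdot 5 \cdot 1 = 20 \cdot 1 = 20$)
$a = \frac{405}{2}$ ($a = - 3 \left(\frac{14 \left(- 5 \left(-5 + 0\right)\right)}{-29 - 5 \left(-5 + 0\right)} + 20\right) = - 3 \left(\frac{14 \left(\left(-5\right) \left(-5\right)\right)}{-29 - -25} + 20\right) = - 3 \left(14 \cdot 25 \frac{1}{-29 + 25} + 20\right) = - 3 \left(14 \cdot 25 \frac{1}{-4} + 20\right) = - 3 \left(14 \cdot 25 \left(- \frac{1}{4}\right) + 20\right) = - 3 \left(- \frac{175}{2} + 20\right) = \left(-3\right) \left(- \frac{135}{2}\right) = \frac{405}{2} \approx 202.5$)
$- \frac{2047}{1145} + a = - \frac{2047}{1145} + \frac{405}{2} = \frac{459631}{2290}$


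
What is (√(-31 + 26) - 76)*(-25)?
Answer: 1900 - 25*I*√5 ≈ 1900.0 - 55.902*I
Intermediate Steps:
(√(-31 + 26) - 76)*(-25) = (√(-5) - 76)*(-25) = (I*√5 - 76)*(-25) = (-76 + I*√5)*(-25) = 1900 - 25*I*√5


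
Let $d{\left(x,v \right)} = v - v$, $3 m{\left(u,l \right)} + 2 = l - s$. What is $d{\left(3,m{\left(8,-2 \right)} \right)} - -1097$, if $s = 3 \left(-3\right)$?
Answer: $1097$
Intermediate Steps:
$s = -9$
$m{\left(u,l \right)} = \frac{7}{3} + \frac{l}{3}$ ($m{\left(u,l \right)} = - \frac{2}{3} + \frac{l - -9}{3} = - \frac{2}{3} + \frac{l + 9}{3} = - \frac{2}{3} + \frac{9 + l}{3} = - \frac{2}{3} + \left(3 + \frac{l}{3}\right) = \frac{7}{3} + \frac{l}{3}$)
$d{\left(x,v \right)} = 0$
$d{\left(3,m{\left(8,-2 \right)} \right)} - -1097 = 0 - -1097 = 0 + 1097 = 1097$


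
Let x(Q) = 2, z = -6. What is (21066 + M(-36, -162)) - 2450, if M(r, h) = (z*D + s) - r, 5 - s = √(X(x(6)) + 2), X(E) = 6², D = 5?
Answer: 18627 - √38 ≈ 18621.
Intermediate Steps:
X(E) = 36
s = 5 - √38 (s = 5 - √(36 + 2) = 5 - √38 ≈ -1.1644)
M(r, h) = -25 - r - √38 (M(r, h) = (-6*5 + (5 - √38)) - r = (-30 + (5 - √38)) - r = (-25 - √38) - r = -25 - r - √38)
(21066 + M(-36, -162)) - 2450 = (21066 + (-25 - 1*(-36) - √38)) - 2450 = (21066 + (-25 + 36 - √38)) - 2450 = (21066 + (11 - √38)) - 2450 = (21077 - √38) - 2450 = 18627 - √38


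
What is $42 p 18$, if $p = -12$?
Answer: $-9072$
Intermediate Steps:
$42 p 18 = 42 \left(-12\right) 18 = \left(-504\right) 18 = -9072$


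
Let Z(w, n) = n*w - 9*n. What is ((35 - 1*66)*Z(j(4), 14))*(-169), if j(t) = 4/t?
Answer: -586768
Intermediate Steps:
Z(w, n) = -9*n + n*w
((35 - 1*66)*Z(j(4), 14))*(-169) = ((35 - 1*66)*(14*(-9 + 4/4)))*(-169) = ((35 - 66)*(14*(-9 + 4*(¼))))*(-169) = -434*(-9 + 1)*(-169) = -434*(-8)*(-169) = -31*(-112)*(-169) = 3472*(-169) = -586768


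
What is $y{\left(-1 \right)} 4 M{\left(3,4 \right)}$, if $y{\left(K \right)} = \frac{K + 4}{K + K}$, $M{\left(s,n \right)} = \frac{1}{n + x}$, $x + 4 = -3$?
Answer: $2$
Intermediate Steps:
$x = -7$ ($x = -4 - 3 = -7$)
$M{\left(s,n \right)} = \frac{1}{-7 + n}$ ($M{\left(s,n \right)} = \frac{1}{n - 7} = \frac{1}{-7 + n}$)
$y{\left(K \right)} = \frac{4 + K}{2 K}$
$y{\left(-1 \right)} 4 M{\left(3,4 \right)} = \frac{\frac{4 - 1}{2 \left(-1\right)} 4}{-7 + 4} = \frac{\frac{1}{2} \left(-1\right) 3 \cdot 4}{-3} = \left(- \frac{3}{2}\right) 4 \left(- \frac{1}{3}\right) = \left(-6\right) \left(- \frac{1}{3}\right) = 2$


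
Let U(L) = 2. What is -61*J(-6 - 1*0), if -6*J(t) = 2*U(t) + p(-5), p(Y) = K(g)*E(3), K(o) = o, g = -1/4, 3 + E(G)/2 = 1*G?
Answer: 122/3 ≈ 40.667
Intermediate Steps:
E(G) = -6 + 2*G (E(G) = -6 + 2*(1*G) = -6 + 2*G)
g = -¼ (g = -1*¼ = -¼ ≈ -0.25000)
p(Y) = 0 (p(Y) = -(-6 + 2*3)/4 = -(-6 + 6)/4 = -¼*0 = 0)
J(t) = -⅔ (J(t) = -(2*2 + 0)/6 = -(4 + 0)/6 = -⅙*4 = -⅔)
-61*J(-6 - 1*0) = -61*(-⅔) = 122/3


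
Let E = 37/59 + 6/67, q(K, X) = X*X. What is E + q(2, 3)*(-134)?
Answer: -4764485/3953 ≈ -1205.3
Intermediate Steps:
q(K, X) = X²
E = 2833/3953 (E = 37*(1/59) + 6*(1/67) = 37/59 + 6/67 = 2833/3953 ≈ 0.71667)
E + q(2, 3)*(-134) = 2833/3953 + 3²*(-134) = 2833/3953 + 9*(-134) = 2833/3953 - 1206 = -4764485/3953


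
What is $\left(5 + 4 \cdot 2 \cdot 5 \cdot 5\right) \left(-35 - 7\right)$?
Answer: $-8610$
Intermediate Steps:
$\left(5 + 4 \cdot 2 \cdot 5 \cdot 5\right) \left(-35 - 7\right) = \left(5 + 4 \cdot 10 \cdot 5\right) \left(-42\right) = \left(5 + 4 \cdot 50\right) \left(-42\right) = \left(5 + 200\right) \left(-42\right) = 205 \left(-42\right) = -8610$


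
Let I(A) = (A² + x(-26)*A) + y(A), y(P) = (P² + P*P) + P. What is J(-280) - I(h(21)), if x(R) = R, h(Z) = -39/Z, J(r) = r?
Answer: -16502/49 ≈ -336.78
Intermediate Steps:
y(P) = P + 2*P² (y(P) = (P² + P²) + P = 2*P² + P = P + 2*P²)
I(A) = A² - 26*A + A*(1 + 2*A) (I(A) = (A² - 26*A) + A*(1 + 2*A) = A² - 26*A + A*(1 + 2*A))
J(-280) - I(h(21)) = -280 - (-39/21)*(-25 + 3*(-39/21)) = -280 - (-39*1/21)*(-25 + 3*(-39*1/21)) = -280 - (-13)*(-25 + 3*(-13/7))/7 = -280 - (-13)*(-25 - 39/7)/7 = -280 - (-13)*(-214)/(7*7) = -280 - 1*2782/49 = -280 - 2782/49 = -16502/49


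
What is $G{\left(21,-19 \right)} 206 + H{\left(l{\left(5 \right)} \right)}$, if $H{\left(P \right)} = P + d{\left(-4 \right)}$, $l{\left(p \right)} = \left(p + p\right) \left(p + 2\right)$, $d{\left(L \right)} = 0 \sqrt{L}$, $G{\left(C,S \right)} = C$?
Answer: $4396$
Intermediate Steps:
$d{\left(L \right)} = 0$
$l{\left(p \right)} = 2 p \left(2 + p\right)$
$H{\left(P \right)} = P$ ($H{\left(P \right)} = P + 0 = P$)
$G{\left(21,-19 \right)} 206 + H{\left(l{\left(5 \right)} \right)} = 21 \cdot 206 + 2 \cdot 5 \left(2 + 5\right) = 4326 + 2 \cdot 5 \cdot 7 = 4326 + 70 = 4396$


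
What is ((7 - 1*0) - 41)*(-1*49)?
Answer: 1666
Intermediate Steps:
((7 - 1*0) - 41)*(-1*49) = ((7 + 0) - 41)*(-49) = (7 - 41)*(-49) = -34*(-49) = 1666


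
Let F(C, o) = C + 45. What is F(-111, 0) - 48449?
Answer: -48515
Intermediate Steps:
F(C, o) = 45 + C
F(-111, 0) - 48449 = (45 - 111) - 48449 = -66 - 48449 = -48515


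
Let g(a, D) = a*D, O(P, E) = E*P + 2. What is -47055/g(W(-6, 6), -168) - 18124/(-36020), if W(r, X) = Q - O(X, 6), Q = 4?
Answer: -132616401/17145520 ≈ -7.7348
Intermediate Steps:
O(P, E) = 2 + E*P
W(r, X) = 2 - 6*X (W(r, X) = 4 - (2 + 6*X) = 4 + (-2 - 6*X) = 2 - 6*X)
g(a, D) = D*a
-47055/g(W(-6, 6), -168) - 18124/(-36020) = -47055*(-1/(168*(2 - 6*6))) - 18124/(-36020) = -47055*(-1/(168*(2 - 36))) - 18124*(-1/36020) = -47055/((-168*(-34))) + 4531/9005 = -47055/5712 + 4531/9005 = -47055*1/5712 + 4531/9005 = -15685/1904 + 4531/9005 = -132616401/17145520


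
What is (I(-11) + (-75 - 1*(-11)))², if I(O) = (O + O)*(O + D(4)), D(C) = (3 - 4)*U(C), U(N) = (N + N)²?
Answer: 2515396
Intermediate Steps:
U(N) = 4*N² (U(N) = (2*N)² = 4*N²)
D(C) = -4*C² (D(C) = (3 - 4)*(4*C²) = -4*C²)
I(O) = 2*O*(-64 + O) (I(O) = (O + O)*(O - 4*4²) = (2*O)*(O - 4*16) = (2*O)*(O - 64) = (2*O)*(-64 + O) = 2*O*(-64 + O))
(I(-11) + (-75 - 1*(-11)))² = (2*(-11)*(-64 - 11) + (-75 - 1*(-11)))² = (2*(-11)*(-75) + (-75 + 11))² = (1650 - 64)² = 1586² = 2515396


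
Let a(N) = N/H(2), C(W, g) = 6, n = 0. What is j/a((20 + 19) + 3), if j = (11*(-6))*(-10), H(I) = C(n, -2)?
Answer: 660/7 ≈ 94.286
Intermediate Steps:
H(I) = 6
a(N) = N/6
j = 660 (j = -66*(-10) = 660)
j/a((20 + 19) + 3) = 660/((((20 + 19) + 3)/6)) = 660/(((39 + 3)/6)) = 660/(((⅙)*42)) = 660/7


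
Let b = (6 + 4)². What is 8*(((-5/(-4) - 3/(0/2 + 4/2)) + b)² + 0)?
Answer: 159201/2 ≈ 79601.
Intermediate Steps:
b = 100 (b = 10² = 100)
8*(((-5/(-4) - 3/(0/2 + 4/2)) + b)² + 0) = 8*(((-5/(-4) - 3/(0/2 + 4/2)) + 100)² + 0) = 8*(((-5*(-¼) - 3/(0*(½) + 4*(½))) + 100)² + 0) = 8*(((5/4 - 3/(0 + 2)) + 100)² + 0) = 8*(((5/4 - 3/2) + 100)² + 0) = 8*((-¼ + 100)² + 0) = 8*((399/4)² + 0) = 8*(159201/16 + 0) = 8*(159201/16) = 159201/2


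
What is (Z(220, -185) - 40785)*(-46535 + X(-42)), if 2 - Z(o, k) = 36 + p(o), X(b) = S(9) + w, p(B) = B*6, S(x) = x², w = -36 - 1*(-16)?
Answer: 1958367886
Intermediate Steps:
w = -20 (w = -36 + 16 = -20)
p(B) = 6*B
X(b) = 61 (X(b) = 9² - 20 = 81 - 20 = 61)
Z(o, k) = -34 - 6*o (Z(o, k) = 2 - (36 + 6*o) = 2 + (-36 - 6*o) = -34 - 6*o)
(Z(220, -185) - 40785)*(-46535 + X(-42)) = ((-34 - 6*220) - 40785)*(-46535 + 61) = ((-34 - 1320) - 40785)*(-46474) = (-1354 - 40785)*(-46474) = -42139*(-46474) = 1958367886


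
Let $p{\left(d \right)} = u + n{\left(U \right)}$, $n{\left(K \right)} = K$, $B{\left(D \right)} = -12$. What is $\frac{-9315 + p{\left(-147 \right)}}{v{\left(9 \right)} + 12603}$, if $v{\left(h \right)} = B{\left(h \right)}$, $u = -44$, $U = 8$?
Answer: $- \frac{1039}{1399} \approx -0.74267$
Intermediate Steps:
$v{\left(h \right)} = -12$
$p{\left(d \right)} = -36$ ($p{\left(d \right)} = -44 + 8 = -36$)
$\frac{-9315 + p{\left(-147 \right)}}{v{\left(9 \right)} + 12603} = \frac{-9315 - 36}{-12 + 12603} = - \frac{9351}{12591} = \left(-9351\right) \frac{1}{12591} = - \frac{1039}{1399}$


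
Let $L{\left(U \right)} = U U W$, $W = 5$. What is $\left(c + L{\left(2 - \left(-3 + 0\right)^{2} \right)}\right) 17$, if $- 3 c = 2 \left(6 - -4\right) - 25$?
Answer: $\frac{12580}{3} \approx 4193.3$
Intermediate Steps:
$L{\left(U \right)} = 5 U^{2}$ ($L{\left(U \right)} = U U 5 = U^{2} \cdot 5 = 5 U^{2}$)
$c = \frac{5}{3}$ ($c = - \frac{2 \left(6 - -4\right) - 25}{3} = - \frac{2 \left(6 + 4\right) - 25}{3} = - \frac{2 \cdot 10 - 25}{3} = - \frac{20 - 25}{3} = \left(- \frac{1}{3}\right) \left(-5\right) = \frac{5}{3} \approx 1.6667$)
$\left(c + L{\left(2 - \left(-3 + 0\right)^{2} \right)}\right) 17 = \left(\frac{5}{3} + 5 \left(2 - \left(-3 + 0\right)^{2}\right)^{2}\right) 17 = \left(\frac{5}{3} + 5 \left(2 - \left(-3\right)^{2}\right)^{2}\right) 17 = \left(\frac{5}{3} + 5 \left(2 - 9\right)^{2}\right) 17 = \left(\frac{5}{3} + 5 \left(-7\right)^{2}\right) 17 = \left(\frac{5}{3} + 5 \cdot 49\right) 17 = \left(\frac{5}{3} + 245\right) 17 = \frac{740}{3} \cdot 17 = \frac{12580}{3}$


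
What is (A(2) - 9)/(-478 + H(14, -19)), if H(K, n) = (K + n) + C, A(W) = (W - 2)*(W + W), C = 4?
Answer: 9/479 ≈ 0.018789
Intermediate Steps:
A(W) = 2*W*(-2 + W) (A(W) = (-2 + W)*(2*W) = 2*W*(-2 + W))
H(K, n) = 4 + K + n (H(K, n) = (K + n) + 4 = 4 + K + n)
(A(2) - 9)/(-478 + H(14, -19)) = (2*2*(-2 + 2) - 9)/(-478 + (4 + 14 - 19)) = (2*2*0 - 9)/(-478 - 1) = (0 - 9)/(-479) = -9*(-1/479) = 9/479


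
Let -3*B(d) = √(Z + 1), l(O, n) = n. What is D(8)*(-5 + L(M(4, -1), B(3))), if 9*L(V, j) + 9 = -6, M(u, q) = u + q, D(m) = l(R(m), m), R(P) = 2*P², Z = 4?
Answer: -160/3 ≈ -53.333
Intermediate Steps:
D(m) = m
B(d) = -√5/3 (B(d) = -√(4 + 1)/3 = -√5/3)
M(u, q) = q + u
L(V, j) = -5/3 (L(V, j) = -1 + (⅑)*(-6) = -1 - ⅔ = -5/3)
D(8)*(-5 + L(M(4, -1), B(3))) = 8*(-5 - 5/3) = 8*(-20/3) = -160/3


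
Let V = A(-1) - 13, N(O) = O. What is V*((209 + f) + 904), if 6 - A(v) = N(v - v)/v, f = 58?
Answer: -8197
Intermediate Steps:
A(v) = 6 (A(v) = 6 - (v - v)/v = 6 - 0/v = 6 - 1*0 = 6 + 0 = 6)
V = -7 (V = 6 - 13 = -7)
V*((209 + f) + 904) = -7*((209 + 58) + 904) = -7*(267 + 904) = -7*1171 = -8197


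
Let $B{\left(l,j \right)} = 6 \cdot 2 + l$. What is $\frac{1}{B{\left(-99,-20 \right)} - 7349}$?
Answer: $- \frac{1}{7436} \approx -0.00013448$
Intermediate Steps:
$B{\left(l,j \right)} = 12 + l$
$\frac{1}{B{\left(-99,-20 \right)} - 7349} = \frac{1}{\left(12 - 99\right) - 7349} = \frac{1}{-87 - 7349} = \frac{1}{-7436} = - \frac{1}{7436}$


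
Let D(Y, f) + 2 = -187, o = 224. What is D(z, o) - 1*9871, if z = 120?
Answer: -10060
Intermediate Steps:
D(Y, f) = -189 (D(Y, f) = -2 - 187 = -189)
D(z, o) - 1*9871 = -189 - 1*9871 = -189 - 9871 = -10060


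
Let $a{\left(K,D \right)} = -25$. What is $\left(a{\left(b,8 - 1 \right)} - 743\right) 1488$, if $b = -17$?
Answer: $-1142784$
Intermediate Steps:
$\left(a{\left(b,8 - 1 \right)} - 743\right) 1488 = \left(-25 - 743\right) 1488 = \left(-768\right) 1488 = -1142784$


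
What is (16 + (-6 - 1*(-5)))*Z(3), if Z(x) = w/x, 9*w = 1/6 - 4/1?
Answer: -115/54 ≈ -2.1296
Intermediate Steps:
w = -23/54 (w = (1/6 - 4/1)/9 = (1*(⅙) - 4*1)/9 = (⅙ - 4)/9 = (⅑)*(-23/6) = -23/54 ≈ -0.42593)
Z(x) = -23/(54*x)
(16 + (-6 - 1*(-5)))*Z(3) = (16 + (-6 - 1*(-5)))*(-23/54/3) = (16 + (-6 + 5))*(-23/54*⅓) = (16 - 1)*(-23/162) = 15*(-23/162) = -115/54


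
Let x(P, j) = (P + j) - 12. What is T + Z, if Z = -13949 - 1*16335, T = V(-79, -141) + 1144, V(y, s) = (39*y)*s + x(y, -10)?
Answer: 405180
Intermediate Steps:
x(P, j) = -12 + P + j
V(y, s) = -22 + y + 39*s*y (V(y, s) = (39*y)*s + (-12 + y - 10) = 39*s*y + (-22 + y) = -22 + y + 39*s*y)
T = 435464 (T = (-22 - 79 + 39*(-141)*(-79)) + 1144 = (-22 - 79 + 434421) + 1144 = 434320 + 1144 = 435464)
Z = -30284 (Z = -13949 - 16335 = -30284)
T + Z = 435464 - 30284 = 405180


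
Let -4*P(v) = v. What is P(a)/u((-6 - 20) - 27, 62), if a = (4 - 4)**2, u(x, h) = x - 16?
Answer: 0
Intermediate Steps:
u(x, h) = -16 + x
a = 0 (a = 0**2 = 0)
P(v) = -v/4
P(a)/u((-6 - 20) - 27, 62) = (-1/4*0)/(-16 + ((-6 - 20) - 27)) = 0/(-16 + (-26 - 27)) = 0/(-16 - 53) = 0/(-69) = 0*(-1/69) = 0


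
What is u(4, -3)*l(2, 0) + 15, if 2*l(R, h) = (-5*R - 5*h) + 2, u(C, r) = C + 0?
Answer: -1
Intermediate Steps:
u(C, r) = C
l(R, h) = 1 - 5*R/2 - 5*h/2 (l(R, h) = ((-5*R - 5*h) + 2)/2 = (2 - 5*R - 5*h)/2 = 1 - 5*R/2 - 5*h/2)
u(4, -3)*l(2, 0) + 15 = 4*(1 - 5/2*2 - 5/2*0) + 15 = 4*(1 - 5 + 0) + 15 = 4*(-4) + 15 = -16 + 15 = -1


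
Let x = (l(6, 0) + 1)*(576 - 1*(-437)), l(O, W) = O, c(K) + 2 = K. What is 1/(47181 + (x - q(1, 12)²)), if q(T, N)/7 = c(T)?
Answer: 1/54223 ≈ 1.8442e-5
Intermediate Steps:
c(K) = -2 + K
q(T, N) = -14 + 7*T (q(T, N) = 7*(-2 + T) = -14 + 7*T)
x = 7091 (x = (6 + 1)*(576 - 1*(-437)) = 7*(576 + 437) = 7*1013 = 7091)
1/(47181 + (x - q(1, 12)²)) = 1/(47181 + (7091 - (-14 + 7*1)²)) = 1/(47181 + (7091 - (-14 + 7)²)) = 1/(47181 + (7091 - 1*(-7)²)) = 1/(47181 + (7091 - 1*49)) = 1/(47181 + (7091 - 49)) = 1/(47181 + 7042) = 1/54223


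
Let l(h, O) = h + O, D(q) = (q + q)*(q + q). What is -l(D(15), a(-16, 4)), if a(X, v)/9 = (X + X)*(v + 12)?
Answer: 3708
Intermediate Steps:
a(X, v) = 18*X*(12 + v) (a(X, v) = 9*((X + X)*(v + 12)) = 9*((2*X)*(12 + v)) = 9*(2*X*(12 + v)) = 18*X*(12 + v))
D(q) = 4*q**2 (D(q) = (2*q)*(2*q) = 4*q**2)
l(h, O) = O + h
-l(D(15), a(-16, 4)) = -(18*(-16)*(12 + 4) + 4*15**2) = -(18*(-16)*16 + 4*225) = -(-4608 + 900) = -1*(-3708) = 3708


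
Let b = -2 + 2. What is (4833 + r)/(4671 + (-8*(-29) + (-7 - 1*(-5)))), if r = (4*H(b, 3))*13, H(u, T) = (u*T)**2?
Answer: 4833/4901 ≈ 0.98612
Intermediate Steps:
b = 0
H(u, T) = T**2*u**2 (H(u, T) = (T*u)**2 = T**2*u**2)
r = 0 (r = (4*(3**2*0**2))*13 = (4*(9*0))*13 = (4*0)*13 = 0*13 = 0)
(4833 + r)/(4671 + (-8*(-29) + (-7 - 1*(-5)))) = (4833 + 0)/(4671 + (-8*(-29) + (-7 - 1*(-5)))) = 4833/(4671 + (232 + (-7 + 5))) = 4833/(4671 + (232 - 2)) = 4833/(4671 + 230) = 4833/4901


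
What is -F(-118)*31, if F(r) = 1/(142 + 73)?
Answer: -31/215 ≈ -0.14419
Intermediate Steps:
F(r) = 1/215
-F(-118)*31 = -1*1/215*31 = -1/215*31 = -31/215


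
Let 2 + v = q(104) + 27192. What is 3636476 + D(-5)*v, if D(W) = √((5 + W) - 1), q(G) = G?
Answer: 3636476 + 27294*I ≈ 3.6365e+6 + 27294.0*I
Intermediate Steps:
v = 27294 (v = -2 + (104 + 27192) = -2 + 27296 = 27294)
D(W) = √(4 + W)
3636476 + D(-5)*v = 3636476 + √(4 - 5)*27294 = 3636476 + √(-1)*27294 = 3636476 + I*27294 = 3636476 + 27294*I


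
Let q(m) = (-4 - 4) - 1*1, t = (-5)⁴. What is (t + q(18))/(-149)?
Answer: -616/149 ≈ -4.1342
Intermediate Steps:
t = 625
q(m) = -9 (q(m) = -8 - 1 = -9)
(t + q(18))/(-149) = (625 - 9)/(-149) = -1/149*616 = -616/149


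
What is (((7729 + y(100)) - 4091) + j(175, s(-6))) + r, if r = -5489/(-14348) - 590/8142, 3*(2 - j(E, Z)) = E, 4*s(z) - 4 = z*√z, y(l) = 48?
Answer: 3593720557/990012 ≈ 3630.0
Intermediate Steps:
s(z) = 1 + z^(3/2)/4 (s(z) = 1 + (z*√z)/4 = 1 + z^(3/2)/4)
j(E, Z) = 2 - E/3
r = 307001/990012 (r = -5489*(-1/14348) - 590*1/8142 = 5489/14348 - 5/69 = 307001/990012 ≈ 0.31010)
(((7729 + y(100)) - 4091) + j(175, s(-6))) + r = (((7729 + 48) - 4091) + (2 - ⅓*175)) + 307001/990012 = ((7777 - 4091) + (2 - 175/3)) + 307001/990012 = (3686 - 169/3) + 307001/990012 = 10889/3 + 307001/990012 = 3593720557/990012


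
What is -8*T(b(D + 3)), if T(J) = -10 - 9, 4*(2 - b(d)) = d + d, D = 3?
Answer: 152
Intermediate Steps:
b(d) = 2 - d/2 (b(d) = 2 - (d + d)/4 = 2 - d/2)
T(J) = -19
-8*T(b(D + 3)) = -8*(-19) = 152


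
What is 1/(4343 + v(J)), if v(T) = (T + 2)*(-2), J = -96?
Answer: 1/4531 ≈ 0.00022070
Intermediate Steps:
v(T) = -4 - 2*T (v(T) = (2 + T)*(-2) = -4 - 2*T)
1/(4343 + v(J)) = 1/(4343 + (-4 - 2*(-96))) = 1/(4343 + (-4 + 192)) = 1/(4343 + 188) = 1/4531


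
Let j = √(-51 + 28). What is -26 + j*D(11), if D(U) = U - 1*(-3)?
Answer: -26 + 14*I*√23 ≈ -26.0 + 67.142*I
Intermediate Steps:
D(U) = 3 + U (D(U) = U + 3 = 3 + U)
j = I*√23 (j = √(-23) = I*√23 ≈ 4.7958*I)
-26 + j*D(11) = -26 + (I*√23)*(3 + 11) = -26 + (I*√23)*14 = -26 + 14*I*√23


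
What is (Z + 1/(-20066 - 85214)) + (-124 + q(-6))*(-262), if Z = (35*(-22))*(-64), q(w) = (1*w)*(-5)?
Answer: 7781034239/105280 ≈ 73908.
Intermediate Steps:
q(w) = -5*w (q(w) = w*(-5) = -5*w)
Z = 49280 (Z = -770*(-64) = 49280)
(Z + 1/(-20066 - 85214)) + (-124 + q(-6))*(-262) = (49280 + 1/(-20066 - 85214)) + (-124 - 5*(-6))*(-262) = (49280 + 1/(-105280)) + (-124 + 30)*(-262) = (49280 - 1/105280) - 94*(-262) = 5188198399/105280 + 24628 = 7781034239/105280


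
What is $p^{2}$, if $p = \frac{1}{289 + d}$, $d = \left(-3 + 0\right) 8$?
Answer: $\frac{1}{70225} \approx 1.424 \cdot 10^{-5}$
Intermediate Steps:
$d = -24$ ($d = \left(-3\right) 8 = -24$)
$p = \frac{1}{265}$ ($p = \frac{1}{289 - 24} = \frac{1}{265} \approx 0.0037736$)
$p^{2} = \left(\frac{1}{265}\right)^{2} = \frac{1}{70225}$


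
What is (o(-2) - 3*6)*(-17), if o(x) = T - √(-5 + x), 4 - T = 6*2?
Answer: 442 + 17*I*√7 ≈ 442.0 + 44.978*I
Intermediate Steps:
T = -8 (T = 4 - 6*2 = 4 - 1*12 = 4 - 12 = -8)
o(x) = -8 - √(-5 + x)
(o(-2) - 3*6)*(-17) = ((-8 - √(-5 - 2)) - 3*6)*(-17) = ((-8 - √(-7)) - 18)*(-17) = ((-8 - I*√7) - 18)*(-17) = (-26 - I*√7)*(-17) = 442 + 17*I*√7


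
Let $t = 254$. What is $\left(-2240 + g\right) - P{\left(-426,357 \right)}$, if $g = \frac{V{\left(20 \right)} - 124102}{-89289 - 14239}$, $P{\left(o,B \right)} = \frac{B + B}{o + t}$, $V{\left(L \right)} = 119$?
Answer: $- \frac{9948005943}{4451704} \approx -2234.7$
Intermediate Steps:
$P{\left(o,B \right)} = \frac{2 B}{254 + o}$ ($P{\left(o,B \right)} = \frac{B + B}{o + 254} = \frac{2 B}{254 + o}$)
$g = \frac{123983}{103528}$ ($g = \frac{119 - 124102}{-89289 - 14239} = - \frac{123983}{-103528} = \left(-123983\right) \left(- \frac{1}{103528}\right) = \frac{123983}{103528} \approx 1.1976$)
$\left(-2240 + g\right) - P{\left(-426,357 \right)} = \left(-2240 + \frac{123983}{103528}\right) - 2 \cdot 357 \frac{1}{254 - 426} = - \frac{231778737}{103528} - 2 \cdot 357 \frac{1}{-172} = - \frac{231778737}{103528} - 2 \cdot 357 \left(- \frac{1}{172}\right) = - \frac{231778737}{103528} - - \frac{357}{86} = - \frac{231778737}{103528} + \frac{357}{86} = - \frac{9948005943}{4451704}$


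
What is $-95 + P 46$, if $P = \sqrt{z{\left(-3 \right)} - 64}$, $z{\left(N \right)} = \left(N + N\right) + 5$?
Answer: $-95 + 46 i \sqrt{65} \approx -95.0 + 370.86 i$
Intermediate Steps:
$z{\left(N \right)} = 5 + 2 N$ ($z{\left(N \right)} = 2 N + 5 = 5 + 2 N$)
$P = i \sqrt{65}$ ($P = \sqrt{\left(5 + 2 \left(-3\right)\right) - 64} = \sqrt{\left(5 - 6\right) - 64} = \sqrt{-1 - 64} = \sqrt{-65} = i \sqrt{65} \approx 8.0623 i$)
$-95 + P 46 = -95 + i \sqrt{65} \cdot 46 = -95 + 46 i \sqrt{65}$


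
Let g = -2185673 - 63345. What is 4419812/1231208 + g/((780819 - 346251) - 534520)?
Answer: 200673625173/7691356376 ≈ 26.091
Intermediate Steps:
g = -2249018
4419812/1231208 + g/((780819 - 346251) - 534520) = 4419812/1231208 - 2249018/((780819 - 346251) - 534520) = 4419812*(1/1231208) - 2249018/(434568 - 534520) = 1104953/307802 - 2249018/(-99952) = 1104953/307802 - 2249018*(-1/99952) = 1104953/307802 + 1124509/49976 = 200673625173/7691356376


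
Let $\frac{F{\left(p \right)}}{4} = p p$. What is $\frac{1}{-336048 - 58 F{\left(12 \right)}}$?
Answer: $- \frac{1}{369456} \approx -2.7067 \cdot 10^{-6}$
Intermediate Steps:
$F{\left(p \right)} = 4 p^{2}$ ($F{\left(p \right)} = 4 p p = 4 p^{2}$)
$\frac{1}{-336048 - 58 F{\left(12 \right)}} = \frac{1}{-336048 - 58 \cdot 4 \cdot 12^{2}} = \frac{1}{-336048 - 58 \cdot 4 \cdot 144} = \frac{1}{-336048 - 33408} = \frac{1}{-369456} = - \frac{1}{369456}$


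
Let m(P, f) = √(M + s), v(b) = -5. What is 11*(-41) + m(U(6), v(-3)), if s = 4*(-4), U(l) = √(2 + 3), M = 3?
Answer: -451 + I*√13 ≈ -451.0 + 3.6056*I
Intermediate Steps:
U(l) = √5
s = -16
m(P, f) = I*√13 (m(P, f) = √(3 - 16) = √(-13) = I*√13)
11*(-41) + m(U(6), v(-3)) = 11*(-41) + I*√13 = -451 + I*√13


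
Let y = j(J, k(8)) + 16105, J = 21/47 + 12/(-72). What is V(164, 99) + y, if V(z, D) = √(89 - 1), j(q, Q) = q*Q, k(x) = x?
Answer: 2271121/141 + 2*√22 ≈ 16117.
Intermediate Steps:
J = 79/282 (J = 21*(1/47) + 12*(-1/72) = 21/47 - ⅙ = 79/282 ≈ 0.28014)
j(q, Q) = Q*q
V(z, D) = 2*√22 (V(z, D) = √88 = 2*√22)
y = 2271121/141 (y = 8*(79/282) + 16105 = 316/141 + 16105 = 2271121/141 ≈ 16107.)
V(164, 99) + y = 2*√22 + 2271121/141 = 2271121/141 + 2*√22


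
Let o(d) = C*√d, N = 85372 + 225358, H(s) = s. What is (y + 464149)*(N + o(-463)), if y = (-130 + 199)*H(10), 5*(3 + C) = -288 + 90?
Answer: 144439422470 - 99010707*I*√463/5 ≈ 1.4444e+11 - 4.2609e+8*I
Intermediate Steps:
C = -213/5 (C = -3 + (-288 + 90)/5 = -3 + (⅕)*(-198) = -3 - 198/5 = -213/5 ≈ -42.600)
y = 690 (y = (-130 + 199)*10 = 69*10 = 690)
N = 310730
o(d) = -213*√d/5
(y + 464149)*(N + o(-463)) = (690 + 464149)*(310730 - 213*I*√463/5) = 464839*(310730 - 213*I*√463/5) = 144439422470 - 99010707*I*√463/5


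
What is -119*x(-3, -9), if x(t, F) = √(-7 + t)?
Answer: -119*I*√10 ≈ -376.31*I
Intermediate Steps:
-119*x(-3, -9) = -119*√(-7 - 3) = -119*I*√10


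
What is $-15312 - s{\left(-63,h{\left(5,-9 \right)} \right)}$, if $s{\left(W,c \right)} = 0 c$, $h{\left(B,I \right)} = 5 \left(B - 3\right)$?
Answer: $-15312$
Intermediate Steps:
$h{\left(B,I \right)} = -15 + 5 B$ ($h{\left(B,I \right)} = 5 \left(-3 + B\right) = -15 + 5 B$)
$s{\left(W,c \right)} = 0$
$-15312 - s{\left(-63,h{\left(5,-9 \right)} \right)} = -15312 - 0 = -15312 + 0 = -15312$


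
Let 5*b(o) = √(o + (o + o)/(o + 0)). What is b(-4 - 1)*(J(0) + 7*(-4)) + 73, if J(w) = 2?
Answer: 73 - 26*I*√3/5 ≈ 73.0 - 9.0067*I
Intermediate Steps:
b(o) = √(2 + o)/5 (b(o) = √(o + (o + o)/(o + 0))/5 = √(o + (2*o)/o)/5 = √(o + 2)/5 = √(2 + o)/5)
b(-4 - 1)*(J(0) + 7*(-4)) + 73 = (√(2 + (-4 - 1))/5)*(2 + 7*(-4)) + 73 = (√(2 - 5)/5)*(2 - 28) + 73 = (√(-3)/5)*(-26) + 73 = ((I*√3)/5)*(-26) + 73 = (I*√3/5)*(-26) + 73 = -26*I*√3/5 + 73 = 73 - 26*I*√3/5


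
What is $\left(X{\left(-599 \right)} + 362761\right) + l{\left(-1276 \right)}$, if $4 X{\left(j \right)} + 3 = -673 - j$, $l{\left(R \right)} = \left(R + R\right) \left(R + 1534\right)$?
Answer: $- \frac{1182697}{4} \approx -2.9567 \cdot 10^{5}$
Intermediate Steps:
$l{\left(R \right)} = 2 R \left(1534 + R\right)$
$X{\left(j \right)} = -169 - \frac{j}{4}$ ($X{\left(j \right)} = - \frac{3}{4} + \frac{-673 - j}{4} = - \frac{3}{4} - \left(\frac{673}{4} + \frac{j}{4}\right) = -169 - \frac{j}{4}$)
$\left(X{\left(-599 \right)} + 362761\right) + l{\left(-1276 \right)} = \left(\left(-169 - - \frac{599}{4}\right) + 362761\right) + 2 \left(-1276\right) \left(1534 - 1276\right) = \left(\left(-169 + \frac{599}{4}\right) + 362761\right) + 2 \left(-1276\right) 258 = \left(- \frac{77}{4} + 362761\right) - 658416 = \frac{1450967}{4} - 658416 = - \frac{1182697}{4}$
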